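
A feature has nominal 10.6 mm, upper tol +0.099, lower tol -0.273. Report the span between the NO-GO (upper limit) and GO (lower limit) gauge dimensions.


GO = nominal - lower_tol (smallest hole = maximum material condition)
GO = 10.6 - 0.273 = 10.327
NO-GO = nominal + upper_tol (largest hole = least material condition)
NO-GO = 10.6 + 0.099 = 10.699
spread = NO-GO - GO = 10.699 - 10.327 = 0.3720

0.3720


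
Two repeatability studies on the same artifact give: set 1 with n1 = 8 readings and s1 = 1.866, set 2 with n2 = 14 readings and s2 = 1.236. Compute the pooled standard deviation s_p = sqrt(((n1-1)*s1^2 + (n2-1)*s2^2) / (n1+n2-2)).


s_p = sqrt(((n1-1)*s1^2 + (n2-1)*s2^2) / (n1+n2-2))
numerator = (8-1)*1.866^2 + (14-1)*1.236^2 = 24.373692 + 19.860048 = 44.23374
denominator = 8 + 14 - 2 = 20
s_p^2 = 44.23374 / 20 = 2.211687
s_p = sqrt(2.211687) = 1.4872

1.4872


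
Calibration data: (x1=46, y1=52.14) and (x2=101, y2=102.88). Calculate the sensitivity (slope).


slope = (y2 - y1) / (x2 - x1)
= (102.88 - 52.14) / (101 - 46)
= 50.7400 / 55
= 0.9225

0.9225


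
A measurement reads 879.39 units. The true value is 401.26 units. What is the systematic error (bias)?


Systematic error = measured - true
= 879.39 - 401.26
= 478.1300

478.1300


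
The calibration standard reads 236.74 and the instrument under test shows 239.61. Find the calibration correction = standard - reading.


Correction = standard - reading
= 236.74 - 239.61
= -2.8700

-2.8700


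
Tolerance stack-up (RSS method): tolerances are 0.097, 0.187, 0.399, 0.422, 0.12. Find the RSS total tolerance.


RSS = sqrt(0.097^2 + 0.187^2 + 0.399^2 + 0.422^2 + 0.12^2)
= sqrt(0.396063)
= 0.6293

0.6293


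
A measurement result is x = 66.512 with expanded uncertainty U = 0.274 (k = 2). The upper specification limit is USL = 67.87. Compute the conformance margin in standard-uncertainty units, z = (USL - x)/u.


u = U / k = 0.274 / 2 = 0.137
margin = |USL - x| = |67.87 - 66.512| = 1.358
z = margin / u = 1.358 / 0.137
z = 9.9124

9.9124


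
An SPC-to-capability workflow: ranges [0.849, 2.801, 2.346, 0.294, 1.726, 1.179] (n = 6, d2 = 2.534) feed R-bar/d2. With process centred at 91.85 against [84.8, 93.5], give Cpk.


R_bar = (0.849 + 2.801 + 2.346 + 0.294 + 1.726 + 1.179) / 6 = 1.5325
sigma = R_bar / d2 = 1.5325 / 2.534 = 0.60477506
Cp = (USL - LSL)/(6*sigma) = (93.5 - 84.8)/(6*0.60477506) = 2.3976
Cpu = (93.5 - 91.85)/(3*0.60477506) = 0.9094
Cpl = (91.85 - 84.8)/(3*0.60477506) = 3.8857
Cpk = min(Cpu, Cpl) = 0.9094

0.9094


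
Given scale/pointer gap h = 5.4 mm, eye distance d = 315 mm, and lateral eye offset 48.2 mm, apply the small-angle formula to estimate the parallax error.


error = h * offset / d
= 5.4 * 48.2 / 315
= 0.8263

0.8263


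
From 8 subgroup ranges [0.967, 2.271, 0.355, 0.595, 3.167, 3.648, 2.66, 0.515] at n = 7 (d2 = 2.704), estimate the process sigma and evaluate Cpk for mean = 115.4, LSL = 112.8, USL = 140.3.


R_bar = (0.967 + 2.271 + 0.355 + 0.595 + 3.167 + 3.648 + 2.66 + 0.515) / 8 = 1.77225
sigma = R_bar / d2 = 1.77225 / 2.704 = 0.6554179
Cp = (USL - LSL)/(6*sigma) = (140.3 - 112.8)/(6*0.6554179) = 6.9930
Cpu = (140.3 - 115.4)/(3*0.6554179) = 12.6637
Cpl = (115.4 - 112.8)/(3*0.6554179) = 1.3223
Cpk = min(Cpu, Cpl) = 1.3223

1.3223


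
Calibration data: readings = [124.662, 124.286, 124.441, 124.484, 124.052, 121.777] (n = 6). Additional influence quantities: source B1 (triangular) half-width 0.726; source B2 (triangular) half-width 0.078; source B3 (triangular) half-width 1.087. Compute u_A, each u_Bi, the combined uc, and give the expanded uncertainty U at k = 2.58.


mean = (124.662 + 124.286 + 124.441 + 124.484 + 124.052 + 121.777) / 6 = 123.9503333
s = sqrt(sum((x - mean)^2)/(n-1)) = 1.0842886
u_A = s / sqrt(n) = 1.0842886 / sqrt(6) = 0.44265897
u_B1 = 0.726 / sqrt(6) = 0.29638826
u_B2 = 0.078 / sqrt(6) = 0.031843367
u_B3 = 1.087 / sqrt(6) = 0.44376589
uc = sqrt(0.44265897^2 + 0.29638826^2 + 0.031843367^2 + 0.44376589^2) = 0.69407142
U = k * uc = 2.58 * 0.69407142
U = 1.7907

1.7907


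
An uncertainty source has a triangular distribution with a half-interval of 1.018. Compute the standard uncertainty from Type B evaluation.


u_B = half_width / sqrt(6)
u_B = 1.018 / 2.4494897
u_B = 0.4156

0.4156


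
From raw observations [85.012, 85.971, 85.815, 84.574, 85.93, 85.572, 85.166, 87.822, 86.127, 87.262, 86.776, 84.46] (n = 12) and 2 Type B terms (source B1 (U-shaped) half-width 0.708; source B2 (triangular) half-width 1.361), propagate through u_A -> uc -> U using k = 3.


mean = (85.012 + 85.971 + 85.815 + 84.574 + 85.93 + 85.572 + 85.166 + 87.822 + 86.127 + 87.262 + 86.776 + 84.46) / 12 = 85.87391667
s = sqrt(sum((x - mean)^2)/(n-1)) = 1.0286706
u_A = s / sqrt(n) = 1.0286706 / sqrt(12) = 0.29695162
u_B1 = 0.708 / sqrt(2) = 0.5006316
u_B2 = 1.361 / sqrt(6) = 0.55562592
uc = sqrt(0.29695162^2 + 0.5006316^2 + 0.55562592^2) = 0.804694
U = k * uc = 3 * 0.804694
U = 2.4141

2.4141


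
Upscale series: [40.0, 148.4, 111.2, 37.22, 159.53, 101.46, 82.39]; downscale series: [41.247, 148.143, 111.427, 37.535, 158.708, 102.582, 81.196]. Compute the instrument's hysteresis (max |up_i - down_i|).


|40.0 - 41.247| = 1.2470
|148.4 - 148.143| = 0.2570
|111.2 - 111.427| = 0.2270
|37.22 - 37.535| = 0.3150
|159.53 - 158.708| = 0.8220
|101.46 - 102.582| = 1.1220
|82.39 - 81.196| = 1.1940
hysteresis = max(diffs) = 1.2470

1.2470


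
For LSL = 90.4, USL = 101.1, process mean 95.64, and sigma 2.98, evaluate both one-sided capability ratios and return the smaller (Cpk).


Cpu = (USL - mean) / (3*sigma) = (101.1 - 95.64) / (3*2.98) = 0.6107
Cpl = (mean - LSL) / (3*sigma) = (95.64 - 90.4) / (3*2.98) = 0.5861
Cpk = min(Cpu, Cpl) = 0.5861

0.5861


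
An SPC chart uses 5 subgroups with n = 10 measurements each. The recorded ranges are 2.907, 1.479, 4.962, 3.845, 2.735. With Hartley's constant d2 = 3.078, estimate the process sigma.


R_bar = (2.907 + 1.479 + 4.962 + 3.845 + 2.735) / 5
R_bar = 15.928 / 5 = 3.1856
sigma_hat = R_bar / d2 = 3.1856 / 3.078 = 1.0350

1.0350


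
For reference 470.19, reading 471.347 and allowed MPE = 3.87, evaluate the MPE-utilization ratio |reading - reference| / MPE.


e = indication - reference = 471.347 - 470.19 = 1.1570
|e| = 1.1570
ratio = |e| / MPE = 1.1570 / 3.87
ratio = 0.2990

0.2990


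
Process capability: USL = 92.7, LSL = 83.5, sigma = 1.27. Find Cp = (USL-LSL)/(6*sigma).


Cp = (USL - LSL) / (6 * sigma)
= (92.7 - 83.5) / (6 * 1.27)
= 9.2000 / 7.6200
= 1.2073

1.2073


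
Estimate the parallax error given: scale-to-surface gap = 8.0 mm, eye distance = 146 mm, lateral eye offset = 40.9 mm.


error = h * offset / d
= 8.0 * 40.9 / 146
= 2.2411

2.2411


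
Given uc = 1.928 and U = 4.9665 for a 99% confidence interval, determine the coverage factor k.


k = U / uc
k = 4.9665 / 1.928
k = 2.576

2.576


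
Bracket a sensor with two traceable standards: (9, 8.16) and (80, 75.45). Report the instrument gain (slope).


slope = (y2 - y1) / (x2 - x1)
= (75.45 - 8.16) / (80 - 9)
= 67.2900 / 71
= 0.9477

0.9477


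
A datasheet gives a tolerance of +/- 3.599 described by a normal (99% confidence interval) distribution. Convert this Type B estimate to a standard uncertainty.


u_B = half_width / 2.576
u_B = 3.599 / 2.576
u_B = 1.3971

1.3971


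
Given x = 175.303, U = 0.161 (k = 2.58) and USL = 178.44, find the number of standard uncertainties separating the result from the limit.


u = U / k = 0.161 / 2.58 = 0.062403101
margin = |USL - x| = |178.44 - 175.303| = 3.137
z = margin / u = 3.137 / 0.062403101
z = 50.2699

50.2699


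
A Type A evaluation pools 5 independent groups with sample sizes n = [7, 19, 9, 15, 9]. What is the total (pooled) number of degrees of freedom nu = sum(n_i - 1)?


nu = sum_i (n_i - 1)
nu = ((7 - 1) + (19 - 1) + (9 - 1) + (15 - 1) + (9 - 1))
nu = 6 + 18 + 8 + 14 + 8
nu = 54

54


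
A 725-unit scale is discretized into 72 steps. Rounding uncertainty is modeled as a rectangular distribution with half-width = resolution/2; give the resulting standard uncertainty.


resolution = range / divisions
resolution = 725 / 72 = 10.069444
u_res = resolution / (2*sqrt(3))
u_res = 10.069444 / 3.4641016
u_res = 2.9068

2.9068


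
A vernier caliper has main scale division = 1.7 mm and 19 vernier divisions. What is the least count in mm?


LC = MSD / n_div
= 1.7 / 19
= 0.0895

0.0895


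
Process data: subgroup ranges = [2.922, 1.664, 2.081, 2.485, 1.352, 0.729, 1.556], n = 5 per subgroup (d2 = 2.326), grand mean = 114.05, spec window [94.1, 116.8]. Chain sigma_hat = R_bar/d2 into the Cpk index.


R_bar = (2.922 + 1.664 + 2.081 + 2.485 + 1.352 + 0.729 + 1.556) / 7 = 1.827
sigma = R_bar / d2 = 1.827 / 2.326 = 0.78546862
Cp = (USL - LSL)/(6*sigma) = (116.8 - 94.1)/(6*0.78546862) = 4.8167
Cpu = (116.8 - 114.05)/(3*0.78546862) = 1.1670
Cpl = (114.05 - 94.1)/(3*0.78546862) = 8.4663
Cpk = min(Cpu, Cpl) = 1.1670

1.1670


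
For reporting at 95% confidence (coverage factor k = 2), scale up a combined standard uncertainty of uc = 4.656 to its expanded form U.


U = k * uc
U = 2 * 4.656
U = 9.3120

9.3120


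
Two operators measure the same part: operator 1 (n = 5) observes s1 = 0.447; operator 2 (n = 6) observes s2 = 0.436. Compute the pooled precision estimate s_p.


s_p = sqrt(((n1-1)*s1^2 + (n2-1)*s2^2) / (n1+n2-2))
numerator = (5-1)*0.447^2 + (6-1)*0.436^2 = 0.799236 + 0.95048 = 1.749716
denominator = 5 + 6 - 2 = 9
s_p^2 = 1.749716 / 9 = 0.19441289
s_p = sqrt(0.19441289) = 0.4409

0.4409


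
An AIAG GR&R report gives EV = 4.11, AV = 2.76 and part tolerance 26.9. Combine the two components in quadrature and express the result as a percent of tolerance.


GRR = sqrt(EV^2 + AV^2) = sqrt(4.11^2 + 2.76^2) = 4.9507272
%GRR = GRR / tol * 100 = 4.9507272 / 26.9 * 100
%GRR = 18.4042

18.4042


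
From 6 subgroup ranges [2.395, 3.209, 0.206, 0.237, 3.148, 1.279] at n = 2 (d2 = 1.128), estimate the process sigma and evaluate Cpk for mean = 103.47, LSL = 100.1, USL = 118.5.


R_bar = (2.395 + 3.209 + 0.206 + 0.237 + 3.148 + 1.279) / 6 = 1.7456667
sigma = R_bar / d2 = 1.7456667 / 1.128 = 1.5475769
Cp = (USL - LSL)/(6*sigma) = (118.5 - 100.1)/(6*1.5475769) = 1.9816
Cpu = (118.5 - 103.47)/(3*1.5475769) = 3.2373
Cpl = (103.47 - 100.1)/(3*1.5475769) = 0.7259
Cpk = min(Cpu, Cpl) = 0.7259

0.7259


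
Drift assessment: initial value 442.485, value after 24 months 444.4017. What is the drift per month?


rate = (v2 - v1) / months
= (444.4017 - 442.485) / 24
= 1.9167 / 24
= 0.0799

0.0799


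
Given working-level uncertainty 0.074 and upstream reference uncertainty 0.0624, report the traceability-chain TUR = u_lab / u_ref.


TUR = u_lab / u_ref
= 0.074 / 0.0624
= 1.1859

1.1859


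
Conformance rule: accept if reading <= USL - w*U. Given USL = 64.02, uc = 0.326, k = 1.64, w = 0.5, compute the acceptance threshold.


U = k * uc = 1.64 * 0.326 = 0.53464
guard band g = w * U = 0.5 * 0.53464 = 0.26732
AL = USL - g = 64.02 - 0.26732
AL = 63.7527

63.7527


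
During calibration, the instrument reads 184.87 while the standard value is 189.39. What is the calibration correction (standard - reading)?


Correction = standard - reading
= 189.39 - 184.87
= 4.5200

4.5200


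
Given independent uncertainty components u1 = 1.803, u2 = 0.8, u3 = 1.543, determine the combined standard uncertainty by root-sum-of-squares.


uc = sqrt(1.803^2 + 0.8^2 + 1.543^2)
uc = sqrt(6.271658)
uc = 2.5043

2.5043


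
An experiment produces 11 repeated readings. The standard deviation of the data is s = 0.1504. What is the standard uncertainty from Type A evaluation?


u_A = s / sqrt(n)
u_A = 0.1504 / sqrt(11)
u_A = 0.1504 / 3.3166248
u_A = 0.0453

0.0453


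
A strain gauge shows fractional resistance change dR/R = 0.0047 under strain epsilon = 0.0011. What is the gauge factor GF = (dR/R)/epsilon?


GF = (dR/R) / epsilon
= 0.0047 / 0.0011
= 4.2727

4.2727


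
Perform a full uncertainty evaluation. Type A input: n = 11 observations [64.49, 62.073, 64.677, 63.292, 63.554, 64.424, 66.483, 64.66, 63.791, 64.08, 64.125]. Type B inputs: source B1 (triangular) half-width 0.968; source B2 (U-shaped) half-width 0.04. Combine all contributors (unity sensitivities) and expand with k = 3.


mean = (64.49 + 62.073 + 64.677 + 63.292 + 63.554 + 64.424 + 66.483 + 64.66 + 63.791 + 64.08 + 64.125) / 11 = 64.14990909
s = sqrt(sum((x - mean)^2)/(n-1)) = 1.0821788
u_A = s / sqrt(n) = 1.0821788 / sqrt(11) = 0.32628919
u_B1 = 0.968 / sqrt(6) = 0.39518435
u_B2 = 0.04 / sqrt(2) = 0.028284271
uc = sqrt(0.32628919^2 + 0.39518435^2 + 0.028284271^2) = 0.51325949
U = k * uc = 3 * 0.51325949
U = 1.5398

1.5398


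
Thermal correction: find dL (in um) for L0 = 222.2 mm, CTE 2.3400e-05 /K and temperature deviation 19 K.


dL = L * alpha * dT
= 222.2 * 2.3400e-05 * 19
= 0.0987901 mm
dL_um = 0.0987901 * 1000 = 98.7901 um

98.7901


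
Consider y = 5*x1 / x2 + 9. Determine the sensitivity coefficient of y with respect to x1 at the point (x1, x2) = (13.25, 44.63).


y = 5*x1 / x2 + 9
dy/dx1 = 5/x2
Evaluate at x2 = 44.63: c1 = 5 / 44.63
c1 = 0.1120

0.1120


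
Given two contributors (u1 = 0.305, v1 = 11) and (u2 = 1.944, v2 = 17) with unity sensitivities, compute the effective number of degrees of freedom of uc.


uc = sqrt(u1^2 + u2^2) = sqrt(0.305^2 + 1.944^2) = 1.9677807
v_eff = uc^4 / (u1^4/v1 + u2^4/v2)
= 1.9677807^4 / (0.305^4/11 + 1.944^4/17)
= 14.99363 / 0.84089663
v_eff = 17.8305

17.8305


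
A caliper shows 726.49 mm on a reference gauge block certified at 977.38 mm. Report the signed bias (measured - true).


Systematic error = measured - true
= 726.49 - 977.38
= -250.8900

-250.8900


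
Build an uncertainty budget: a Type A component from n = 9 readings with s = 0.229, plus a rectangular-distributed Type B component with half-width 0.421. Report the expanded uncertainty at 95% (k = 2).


u_A = s / sqrt(n) = 0.229 / sqrt(9) = 0.076333333
u_B = half_width / sqrt(3) = 0.421 / sqrt(3) = 0.24306446
uc = sqrt(u_A^2 + u_B^2) = sqrt(0.076333333^2 + 0.24306446^2) = 0.25476874
U = k * uc = 2 * 0.25476874
U = 0.5095

0.5095


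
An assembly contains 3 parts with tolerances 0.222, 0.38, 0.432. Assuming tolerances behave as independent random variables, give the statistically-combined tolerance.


RSS = sqrt(0.222^2 + 0.38^2 + 0.432^2)
= sqrt(0.380308)
= 0.6167

0.6167


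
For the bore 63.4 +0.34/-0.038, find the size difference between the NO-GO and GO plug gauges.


GO = nominal - lower_tol (smallest hole = maximum material condition)
GO = 63.4 - 0.038 = 63.362
NO-GO = nominal + upper_tol (largest hole = least material condition)
NO-GO = 63.4 + 0.34 = 63.74
spread = NO-GO - GO = 63.74 - 63.362 = 0.3780

0.3780


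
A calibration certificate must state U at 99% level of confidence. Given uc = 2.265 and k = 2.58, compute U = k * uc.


U = k * uc
U = 2.58 * 2.265
U = 5.8437

5.8437


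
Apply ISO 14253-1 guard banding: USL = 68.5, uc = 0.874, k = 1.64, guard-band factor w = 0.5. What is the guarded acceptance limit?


U = k * uc = 1.64 * 0.874 = 1.43336
guard band g = w * U = 0.5 * 1.43336 = 0.71668
AL = USL - g = 68.5 - 0.71668
AL = 67.7833

67.7833


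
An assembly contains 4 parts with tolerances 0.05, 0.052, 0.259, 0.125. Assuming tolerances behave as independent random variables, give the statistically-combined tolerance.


RSS = sqrt(0.05^2 + 0.052^2 + 0.259^2 + 0.125^2)
= sqrt(0.08791)
= 0.2965

0.2965


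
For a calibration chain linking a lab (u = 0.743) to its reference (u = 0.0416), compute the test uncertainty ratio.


TUR = u_lab / u_ref
= 0.743 / 0.0416
= 17.8606

17.8606


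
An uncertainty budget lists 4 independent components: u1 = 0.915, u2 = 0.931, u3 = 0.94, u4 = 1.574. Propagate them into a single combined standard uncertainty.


uc = sqrt(0.915^2 + 0.931^2 + 0.94^2 + 1.574^2)
uc = sqrt(5.065062)
uc = 2.2506

2.2506


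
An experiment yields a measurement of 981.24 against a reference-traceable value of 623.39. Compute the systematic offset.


Systematic error = measured - true
= 981.24 - 623.39
= 357.8500

357.8500


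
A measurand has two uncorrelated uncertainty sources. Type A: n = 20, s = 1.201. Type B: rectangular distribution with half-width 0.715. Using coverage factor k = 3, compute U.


u_A = s / sqrt(n) = 1.201 / sqrt(20) = 0.26855176
u_B = half_width / sqrt(3) = 0.715 / sqrt(3) = 0.41280544
uc = sqrt(u_A^2 + u_B^2) = sqrt(0.26855176^2 + 0.41280544^2) = 0.4924717
U = k * uc = 3 * 0.4924717
U = 1.4774

1.4774


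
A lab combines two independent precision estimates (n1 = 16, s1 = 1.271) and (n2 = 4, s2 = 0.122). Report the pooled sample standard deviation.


s_p = sqrt(((n1-1)*s1^2 + (n2-1)*s2^2) / (n1+n2-2))
numerator = (16-1)*1.271^2 + (4-1)*0.122^2 = 24.231615 + 0.044652 = 24.276267
denominator = 16 + 4 - 2 = 18
s_p^2 = 24.276267 / 18 = 1.3486815
s_p = sqrt(1.3486815) = 1.1613

1.1613


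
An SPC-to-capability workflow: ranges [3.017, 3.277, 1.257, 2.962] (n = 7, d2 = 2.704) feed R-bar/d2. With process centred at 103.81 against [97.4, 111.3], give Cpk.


R_bar = (3.017 + 3.277 + 1.257 + 2.962) / 4 = 2.62825
sigma = R_bar / d2 = 2.62825 / 2.704 = 0.97198595
Cp = (USL - LSL)/(6*sigma) = (111.3 - 97.4)/(6*0.97198595) = 2.3834
Cpu = (111.3 - 103.81)/(3*0.97198595) = 2.5686
Cpl = (103.81 - 97.4)/(3*0.97198595) = 2.1982
Cpk = min(Cpu, Cpl) = 2.1982

2.1982


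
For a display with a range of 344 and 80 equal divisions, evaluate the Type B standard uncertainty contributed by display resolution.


resolution = range / divisions
resolution = 344 / 80 = 4.3
u_res = resolution / (2*sqrt(3))
u_res = 4.3 / 3.4641016
u_res = 1.2413

1.2413


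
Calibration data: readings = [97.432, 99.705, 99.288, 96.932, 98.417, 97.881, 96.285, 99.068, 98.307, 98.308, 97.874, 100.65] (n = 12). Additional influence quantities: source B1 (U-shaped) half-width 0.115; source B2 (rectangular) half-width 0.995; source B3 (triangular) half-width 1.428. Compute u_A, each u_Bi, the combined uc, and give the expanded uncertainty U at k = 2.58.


mean = (97.432 + 99.705 + 99.288 + 96.932 + 98.417 + 97.881 + 96.285 + 99.068 + 98.307 + 98.308 + 97.874 + 100.65) / 12 = 98.34558333
s = sqrt(sum((x - mean)^2)/(n-1)) = 1.2095631
u_A = s / sqrt(n) = 1.2095631 / sqrt(12) = 0.34917079
u_B1 = 0.115 / sqrt(2) = 0.08131728
u_B2 = 0.995 / sqrt(3) = 0.57446352
u_B3 = 1.428 / sqrt(6) = 0.58297856
uc = sqrt(0.34917079^2 + 0.08131728^2 + 0.57446352^2 + 0.58297856^2) = 0.89353516
U = k * uc = 2.58 * 0.89353516
U = 2.3053

2.3053


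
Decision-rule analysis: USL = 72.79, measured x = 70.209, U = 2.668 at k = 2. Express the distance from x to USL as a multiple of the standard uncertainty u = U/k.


u = U / k = 2.668 / 2 = 1.334
margin = |USL - x| = |72.79 - 70.209| = 2.581
z = margin / u = 2.581 / 1.334
z = 1.9348

1.9348


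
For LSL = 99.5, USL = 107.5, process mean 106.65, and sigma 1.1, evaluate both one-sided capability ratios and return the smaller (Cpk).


Cpu = (USL - mean) / (3*sigma) = (107.5 - 106.65) / (3*1.1) = 0.2576
Cpl = (mean - LSL) / (3*sigma) = (106.65 - 99.5) / (3*1.1) = 2.1667
Cpk = min(Cpu, Cpl) = 0.2576

0.2576


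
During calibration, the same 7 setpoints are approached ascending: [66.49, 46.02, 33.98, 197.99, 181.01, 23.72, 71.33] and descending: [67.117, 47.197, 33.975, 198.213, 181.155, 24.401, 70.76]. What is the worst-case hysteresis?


|66.49 - 67.117| = 0.6270
|46.02 - 47.197| = 1.1770
|33.98 - 33.975| = 0.0050
|197.99 - 198.213| = 0.2230
|181.01 - 181.155| = 0.1450
|23.72 - 24.401| = 0.6810
|71.33 - 70.76| = 0.5700
hysteresis = max(diffs) = 1.1770

1.1770


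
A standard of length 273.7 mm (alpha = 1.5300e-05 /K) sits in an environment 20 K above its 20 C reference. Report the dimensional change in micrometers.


dL = L * alpha * dT
= 273.7 * 1.5300e-05 * 20
= 0.0837522 mm
dL_um = 0.0837522 * 1000 = 83.7522 um

83.7522


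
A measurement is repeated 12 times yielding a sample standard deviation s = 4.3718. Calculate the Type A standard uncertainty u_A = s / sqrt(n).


u_A = s / sqrt(n)
u_A = 4.3718 / sqrt(12)
u_A = 4.3718 / 3.4641016
u_A = 1.2620

1.2620


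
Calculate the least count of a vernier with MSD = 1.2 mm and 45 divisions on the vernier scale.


LC = MSD / n_div
= 1.2 / 45
= 0.0267

0.0267


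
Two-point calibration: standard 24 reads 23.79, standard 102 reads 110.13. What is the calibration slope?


slope = (y2 - y1) / (x2 - x1)
= (110.13 - 23.79) / (102 - 24)
= 86.3400 / 78
= 1.1069

1.1069


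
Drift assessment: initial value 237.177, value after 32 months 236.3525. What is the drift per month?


rate = (v2 - v1) / months
= (236.3525 - 237.177) / 32
= -0.8245 / 32
= -0.0258

-0.0258


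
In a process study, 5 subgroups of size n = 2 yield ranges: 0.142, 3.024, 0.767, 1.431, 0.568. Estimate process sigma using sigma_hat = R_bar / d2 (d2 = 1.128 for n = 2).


R_bar = (0.142 + 3.024 + 0.767 + 1.431 + 0.568) / 5
R_bar = 5.932 / 5 = 1.1864
sigma_hat = R_bar / d2 = 1.1864 / 1.128 = 1.0518

1.0518


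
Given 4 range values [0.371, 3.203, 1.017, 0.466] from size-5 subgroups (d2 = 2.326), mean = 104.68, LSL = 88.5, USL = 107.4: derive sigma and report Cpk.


R_bar = (0.371 + 3.203 + 1.017 + 0.466) / 4 = 1.26425
sigma = R_bar / d2 = 1.26425 / 2.326 = 0.54352966
Cp = (USL - LSL)/(6*sigma) = (107.4 - 88.5)/(6*0.54352966) = 5.7955
Cpu = (107.4 - 104.68)/(3*0.54352966) = 1.6681
Cpl = (104.68 - 88.5)/(3*0.54352966) = 9.9228
Cpk = min(Cpu, Cpl) = 1.6681

1.6681


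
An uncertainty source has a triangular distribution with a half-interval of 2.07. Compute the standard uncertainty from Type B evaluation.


u_B = half_width / sqrt(6)
u_B = 2.07 / 2.4494897
u_B = 0.8451

0.8451


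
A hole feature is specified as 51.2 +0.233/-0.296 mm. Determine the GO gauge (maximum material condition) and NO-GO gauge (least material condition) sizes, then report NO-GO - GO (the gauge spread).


GO = nominal - lower_tol (smallest hole = maximum material condition)
GO = 51.2 - 0.296 = 50.904
NO-GO = nominal + upper_tol (largest hole = least material condition)
NO-GO = 51.2 + 0.233 = 51.433
spread = NO-GO - GO = 51.433 - 50.904 = 0.5290

0.5290


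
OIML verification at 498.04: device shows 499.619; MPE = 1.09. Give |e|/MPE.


e = indication - reference = 499.619 - 498.04 = 1.5790
|e| = 1.5790
ratio = |e| / MPE = 1.5790 / 1.09
ratio = 1.4486

1.4486


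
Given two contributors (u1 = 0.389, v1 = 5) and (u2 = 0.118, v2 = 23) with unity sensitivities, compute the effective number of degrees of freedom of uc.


uc = sqrt(u1^2 + u2^2) = sqrt(0.389^2 + 0.118^2) = 0.40650338
v_eff = uc^4 / (u1^4/v1 + u2^4/v2)
= 0.40650338^4 / (0.389^4/5 + 0.118^4/23)
= 0.027305909 / 0.0045880385
v_eff = 5.9515

5.9515


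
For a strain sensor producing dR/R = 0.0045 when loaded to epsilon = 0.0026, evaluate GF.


GF = (dR/R) / epsilon
= 0.0045 / 0.0026
= 1.7308

1.7308


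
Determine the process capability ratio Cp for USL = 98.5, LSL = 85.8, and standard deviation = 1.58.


Cp = (USL - LSL) / (6 * sigma)
= (98.5 - 85.8) / (6 * 1.58)
= 12.7000 / 9.4800
= 1.3397

1.3397


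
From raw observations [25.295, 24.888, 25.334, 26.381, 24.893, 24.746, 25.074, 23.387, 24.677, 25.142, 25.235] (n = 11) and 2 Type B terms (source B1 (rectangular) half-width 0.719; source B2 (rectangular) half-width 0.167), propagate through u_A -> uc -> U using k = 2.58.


mean = (25.295 + 24.888 + 25.334 + 26.381 + 24.893 + 24.746 + 25.074 + 23.387 + 24.677 + 25.142 + 25.235) / 11 = 25.00472727
s = sqrt(sum((x - mean)^2)/(n-1)) = 0.70575975
u_A = s / sqrt(n) = 0.70575975 / sqrt(11) = 0.21279457
u_B1 = 0.719 / sqrt(3) = 0.41511484
u_B2 = 0.167 / sqrt(3) = 0.096417495
uc = sqrt(0.21279457^2 + 0.41511484^2 + 0.096417495^2) = 0.47633832
U = k * uc = 2.58 * 0.47633832
U = 1.2290

1.2290


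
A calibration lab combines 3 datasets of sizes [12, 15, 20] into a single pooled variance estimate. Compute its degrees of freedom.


nu = sum_i (n_i - 1)
nu = ((12 - 1) + (15 - 1) + (20 - 1))
nu = 11 + 14 + 19
nu = 44

44


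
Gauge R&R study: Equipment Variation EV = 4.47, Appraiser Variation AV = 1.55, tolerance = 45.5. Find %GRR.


GRR = sqrt(EV^2 + AV^2) = sqrt(4.47^2 + 1.55^2) = 4.7311098
%GRR = GRR / tol * 100 = 4.7311098 / 45.5 * 100
%GRR = 10.3980

10.3980


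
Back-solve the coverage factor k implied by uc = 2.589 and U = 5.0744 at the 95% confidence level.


k = U / uc
k = 5.0744 / 2.589
k = 1.96

1.96


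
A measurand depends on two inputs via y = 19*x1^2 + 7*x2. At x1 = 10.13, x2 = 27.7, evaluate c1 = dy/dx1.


y = 19*x1^2 + 7*x2
dy/dx1 = 2*19*x1
Evaluate at x1 = 10.13: c1 = 38 * 10.13
c1 = 384.9400

384.9400


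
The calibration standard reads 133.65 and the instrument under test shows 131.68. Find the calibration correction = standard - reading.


Correction = standard - reading
= 133.65 - 131.68
= 1.9700

1.9700


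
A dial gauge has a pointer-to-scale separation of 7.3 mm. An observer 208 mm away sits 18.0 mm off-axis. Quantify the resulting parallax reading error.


error = h * offset / d
= 7.3 * 18.0 / 208
= 0.6317

0.6317


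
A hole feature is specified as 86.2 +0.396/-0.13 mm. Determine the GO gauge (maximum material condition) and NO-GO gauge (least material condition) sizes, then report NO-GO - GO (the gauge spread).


GO = nominal - lower_tol (smallest hole = maximum material condition)
GO = 86.2 - 0.13 = 86.07
NO-GO = nominal + upper_tol (largest hole = least material condition)
NO-GO = 86.2 + 0.396 = 86.596
spread = NO-GO - GO = 86.596 - 86.07 = 0.5260

0.5260


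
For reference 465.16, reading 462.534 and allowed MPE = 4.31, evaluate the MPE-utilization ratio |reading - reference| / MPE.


e = indication - reference = 462.534 - 465.16 = -2.6260
|e| = 2.6260
ratio = |e| / MPE = 2.6260 / 4.31
ratio = 0.6093

0.6093


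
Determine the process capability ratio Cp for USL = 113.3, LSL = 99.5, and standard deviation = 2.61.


Cp = (USL - LSL) / (6 * sigma)
= (113.3 - 99.5) / (6 * 2.61)
= 13.8000 / 15.6600
= 0.8812

0.8812


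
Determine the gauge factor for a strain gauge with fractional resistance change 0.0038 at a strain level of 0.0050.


GF = (dR/R) / epsilon
= 0.0038 / 0.0050
= 0.7600

0.7600


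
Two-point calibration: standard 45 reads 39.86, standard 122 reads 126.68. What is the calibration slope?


slope = (y2 - y1) / (x2 - x1)
= (126.68 - 39.86) / (122 - 45)
= 86.8200 / 77
= 1.1275

1.1275


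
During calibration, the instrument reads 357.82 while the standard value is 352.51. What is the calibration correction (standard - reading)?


Correction = standard - reading
= 352.51 - 357.82
= -5.3100

-5.3100


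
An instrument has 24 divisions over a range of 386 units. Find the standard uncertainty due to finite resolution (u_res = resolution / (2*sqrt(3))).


resolution = range / divisions
resolution = 386 / 24 = 16.083333
u_res = resolution / (2*sqrt(3))
u_res = 16.083333 / 3.4641016
u_res = 4.6429

4.6429


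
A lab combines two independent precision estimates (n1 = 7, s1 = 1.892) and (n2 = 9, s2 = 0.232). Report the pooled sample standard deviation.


s_p = sqrt(((n1-1)*s1^2 + (n2-1)*s2^2) / (n1+n2-2))
numerator = (7-1)*1.892^2 + (9-1)*0.232^2 = 21.477984 + 0.430592 = 21.908576
denominator = 7 + 9 - 2 = 14
s_p^2 = 21.908576 / 14 = 1.5648983
s_p = sqrt(1.5648983) = 1.2510

1.2510


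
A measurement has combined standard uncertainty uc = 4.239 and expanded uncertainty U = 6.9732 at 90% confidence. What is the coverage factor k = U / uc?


k = U / uc
k = 6.9732 / 4.239
k = 1.645

1.645


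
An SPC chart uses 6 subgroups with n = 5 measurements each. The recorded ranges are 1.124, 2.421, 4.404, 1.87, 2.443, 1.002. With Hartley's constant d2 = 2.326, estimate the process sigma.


R_bar = (1.124 + 2.421 + 4.404 + 1.87 + 2.443 + 1.002) / 6
R_bar = 13.264 / 6 = 2.2106667
sigma_hat = R_bar / d2 = 2.2106667 / 2.326 = 0.9504

0.9504


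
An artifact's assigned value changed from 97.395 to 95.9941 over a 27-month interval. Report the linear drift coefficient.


rate = (v2 - v1) / months
= (95.9941 - 97.395) / 27
= -1.4009 / 27
= -0.0519

-0.0519


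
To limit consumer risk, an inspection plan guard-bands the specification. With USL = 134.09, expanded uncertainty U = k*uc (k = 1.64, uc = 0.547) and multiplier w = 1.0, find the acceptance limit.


U = k * uc = 1.64 * 0.547 = 0.89708
guard band g = w * U = 1.0 * 0.89708 = 0.89708
AL = USL - g = 134.09 - 0.89708
AL = 133.1929

133.1929


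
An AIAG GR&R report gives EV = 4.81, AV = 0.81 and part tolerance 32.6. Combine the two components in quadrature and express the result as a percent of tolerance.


GRR = sqrt(EV^2 + AV^2) = sqrt(4.81^2 + 0.81^2) = 4.8777249
%GRR = GRR / tol * 100 = 4.8777249 / 32.6 * 100
%GRR = 14.9623

14.9623


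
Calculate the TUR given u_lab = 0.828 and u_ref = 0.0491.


TUR = u_lab / u_ref
= 0.828 / 0.0491
= 16.8635

16.8635


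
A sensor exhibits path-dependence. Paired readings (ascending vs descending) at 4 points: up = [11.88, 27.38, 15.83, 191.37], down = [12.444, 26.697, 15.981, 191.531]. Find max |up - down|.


|11.88 - 12.444| = 0.5640
|27.38 - 26.697| = 0.6830
|15.83 - 15.981| = 0.1510
|191.37 - 191.531| = 0.1610
hysteresis = max(diffs) = 0.6830

0.6830


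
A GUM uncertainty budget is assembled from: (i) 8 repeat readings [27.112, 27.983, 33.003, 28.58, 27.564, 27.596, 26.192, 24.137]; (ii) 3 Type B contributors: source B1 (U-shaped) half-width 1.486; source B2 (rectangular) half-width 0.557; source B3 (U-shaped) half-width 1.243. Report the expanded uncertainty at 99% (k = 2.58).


mean = (27.112 + 27.983 + 33.003 + 28.58 + 27.564 + 27.596 + 26.192 + 24.137) / 8 = 27.770875
s = sqrt(sum((x - mean)^2)/(n-1)) = 2.515103
u_A = s / sqrt(n) = 2.515103 / sqrt(8) = 0.88922319
u_B1 = 1.486 / sqrt(2) = 1.0507607
u_B2 = 0.557 / sqrt(3) = 0.3215841
u_B3 = 1.243 / sqrt(2) = 0.87893373
uc = sqrt(0.88922319^2 + 1.0507607^2 + 0.3215841^2 + 0.87893373^2) = 1.664559
U = k * uc = 2.58 * 1.664559
U = 4.2946

4.2946


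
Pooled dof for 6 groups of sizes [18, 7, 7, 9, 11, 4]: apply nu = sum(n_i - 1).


nu = sum_i (n_i - 1)
nu = ((18 - 1) + (7 - 1) + (7 - 1) + (9 - 1) + (11 - 1) + (4 - 1))
nu = 17 + 6 + 6 + 8 + 10 + 3
nu = 50

50


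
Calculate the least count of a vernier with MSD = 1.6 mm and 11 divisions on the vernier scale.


LC = MSD / n_div
= 1.6 / 11
= 0.1455

0.1455


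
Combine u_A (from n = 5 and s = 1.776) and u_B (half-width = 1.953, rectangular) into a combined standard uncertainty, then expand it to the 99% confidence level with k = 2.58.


u_A = s / sqrt(n) = 1.776 / sqrt(5) = 0.79425135
u_B = half_width / sqrt(3) = 1.953 / sqrt(3) = 1.1275651
uc = sqrt(u_A^2 + u_B^2) = sqrt(0.79425135^2 + 1.1275651^2) = 1.3792165
U = k * uc = 2.58 * 1.3792165
U = 3.5584

3.5584


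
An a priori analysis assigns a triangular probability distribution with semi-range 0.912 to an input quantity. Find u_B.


u_B = half_width / sqrt(6)
u_B = 0.912 / 2.4494897
u_B = 0.3723

0.3723


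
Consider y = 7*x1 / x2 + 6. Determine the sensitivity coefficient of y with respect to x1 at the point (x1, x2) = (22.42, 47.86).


y = 7*x1 / x2 + 6
dy/dx1 = 7/x2
Evaluate at x2 = 47.86: c1 = 7 / 47.86
c1 = 0.1463

0.1463


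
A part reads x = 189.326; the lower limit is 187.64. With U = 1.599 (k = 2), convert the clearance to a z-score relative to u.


u = U / k = 1.599 / 2 = 0.7995
margin = |LSL - x| = |187.64 - 189.326| = 1.686
z = margin / u = 1.686 / 0.7995
z = 2.1088

2.1088


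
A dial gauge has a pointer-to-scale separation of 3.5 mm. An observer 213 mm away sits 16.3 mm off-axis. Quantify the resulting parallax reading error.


error = h * offset / d
= 3.5 * 16.3 / 213
= 0.2678

0.2678


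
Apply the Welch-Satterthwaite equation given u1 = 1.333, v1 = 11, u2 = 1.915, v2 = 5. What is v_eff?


uc = sqrt(u1^2 + u2^2) = sqrt(1.333^2 + 1.915^2) = 2.3332625
v_eff = uc^4 / (u1^4/v1 + u2^4/v2)
= 2.3332625^4 / (1.333^4/11 + 1.915^4/5)
= 29.638376 / 2.9767383
v_eff = 9.9567

9.9567


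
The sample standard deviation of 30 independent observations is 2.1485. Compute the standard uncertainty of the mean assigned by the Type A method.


u_A = s / sqrt(n)
u_A = 2.1485 / sqrt(30)
u_A = 2.1485 / 5.4772256
u_A = 0.3923

0.3923


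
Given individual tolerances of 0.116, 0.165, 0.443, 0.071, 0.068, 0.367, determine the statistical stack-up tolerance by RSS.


RSS = sqrt(0.116^2 + 0.165^2 + 0.443^2 + 0.071^2 + 0.068^2 + 0.367^2)
= sqrt(0.381284)
= 0.6175

0.6175


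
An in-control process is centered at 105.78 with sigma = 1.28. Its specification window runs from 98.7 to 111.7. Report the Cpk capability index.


Cpu = (USL - mean) / (3*sigma) = (111.7 - 105.78) / (3*1.28) = 1.5417
Cpl = (mean - LSL) / (3*sigma) = (105.78 - 98.7) / (3*1.28) = 1.8437
Cpk = min(Cpu, Cpl) = 1.5417

1.5417


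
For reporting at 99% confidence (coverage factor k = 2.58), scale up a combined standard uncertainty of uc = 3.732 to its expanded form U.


U = k * uc
U = 2.58 * 3.732
U = 9.6286

9.6286


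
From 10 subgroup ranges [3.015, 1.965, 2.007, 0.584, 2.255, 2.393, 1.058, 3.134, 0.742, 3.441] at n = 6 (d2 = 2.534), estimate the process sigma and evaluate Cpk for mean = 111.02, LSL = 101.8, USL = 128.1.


R_bar = (3.015 + 1.965 + 2.007 + 0.584 + 2.255 + 2.393 + 1.058 + 3.134 + 0.742 + 3.441) / 10 = 2.0594
sigma = R_bar / d2 = 2.0594 / 2.534 = 0.81270718
Cp = (USL - LSL)/(6*sigma) = (128.1 - 101.8)/(6*0.81270718) = 5.3935
Cpu = (128.1 - 111.02)/(3*0.81270718) = 7.0054
Cpl = (111.02 - 101.8)/(3*0.81270718) = 3.7816
Cpk = min(Cpu, Cpl) = 3.7816

3.7816


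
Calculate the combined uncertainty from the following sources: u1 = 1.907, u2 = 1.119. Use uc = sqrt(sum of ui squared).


uc = sqrt(1.907^2 + 1.119^2)
uc = sqrt(4.88881)
uc = 2.2111

2.2111


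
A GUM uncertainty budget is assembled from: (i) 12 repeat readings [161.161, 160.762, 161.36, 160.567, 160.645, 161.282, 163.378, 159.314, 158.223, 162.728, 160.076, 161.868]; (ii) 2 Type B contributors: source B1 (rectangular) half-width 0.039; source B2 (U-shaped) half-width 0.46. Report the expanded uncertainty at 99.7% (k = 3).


mean = (161.161 + 160.762 + 161.36 + 160.567 + 160.645 + 161.282 + 163.378 + 159.314 + 158.223 + 162.728 + 160.076 + 161.868) / 12 = 160.947
s = sqrt(sum((x - mean)^2)/(n-1)) = 1.3939443
u_A = s / sqrt(n) = 1.3939443 / sqrt(12) = 0.40239706
u_B1 = 0.039 / sqrt(3) = 0.02251666
u_B2 = 0.46 / sqrt(2) = 0.32526912
uc = sqrt(0.40239706^2 + 0.02251666^2 + 0.32526912^2) = 0.51790964
U = k * uc = 3 * 0.51790964
U = 1.5537

1.5537


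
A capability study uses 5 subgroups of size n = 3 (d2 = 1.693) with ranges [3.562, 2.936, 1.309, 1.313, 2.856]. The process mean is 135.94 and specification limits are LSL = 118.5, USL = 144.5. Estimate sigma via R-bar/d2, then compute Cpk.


R_bar = (3.562 + 2.936 + 1.309 + 1.313 + 2.856) / 5 = 2.3952
sigma = R_bar / d2 = 2.3952 / 1.693 = 1.4147667
Cp = (USL - LSL)/(6*sigma) = (144.5 - 118.5)/(6*1.4147667) = 3.0629
Cpu = (144.5 - 135.94)/(3*1.4147667) = 2.0168
Cpl = (135.94 - 118.5)/(3*1.4147667) = 4.1090
Cpk = min(Cpu, Cpl) = 2.0168

2.0168


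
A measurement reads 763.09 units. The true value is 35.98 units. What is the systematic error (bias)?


Systematic error = measured - true
= 763.09 - 35.98
= 727.1100

727.1100


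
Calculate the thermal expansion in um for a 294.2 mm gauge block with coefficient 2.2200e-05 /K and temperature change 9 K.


dL = L * alpha * dT
= 294.2 * 2.2200e-05 * 9
= 0.0587812 mm
dL_um = 0.0587812 * 1000 = 58.7812 um

58.7812


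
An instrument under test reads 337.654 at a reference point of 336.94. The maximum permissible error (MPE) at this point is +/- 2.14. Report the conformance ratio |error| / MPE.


e = indication - reference = 337.654 - 336.94 = 0.7140
|e| = 0.7140
ratio = |e| / MPE = 0.7140 / 2.14
ratio = 0.3336

0.3336


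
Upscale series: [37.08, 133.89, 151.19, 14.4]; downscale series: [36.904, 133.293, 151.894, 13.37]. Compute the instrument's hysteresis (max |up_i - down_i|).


|37.08 - 36.904| = 0.1760
|133.89 - 133.293| = 0.5970
|151.19 - 151.894| = 0.7040
|14.4 - 13.37| = 1.0300
hysteresis = max(diffs) = 1.0300

1.0300


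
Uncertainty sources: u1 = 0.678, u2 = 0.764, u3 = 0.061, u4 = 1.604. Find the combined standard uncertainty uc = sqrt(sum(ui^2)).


uc = sqrt(0.678^2 + 0.764^2 + 0.061^2 + 1.604^2)
uc = sqrt(3.619917)
uc = 1.9026

1.9026


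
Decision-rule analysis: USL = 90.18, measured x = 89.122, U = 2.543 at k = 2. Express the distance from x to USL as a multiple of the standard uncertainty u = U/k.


u = U / k = 2.543 / 2 = 1.2715
margin = |USL - x| = |90.18 - 89.122| = 1.058
z = margin / u = 1.058 / 1.2715
z = 0.8321

0.8321


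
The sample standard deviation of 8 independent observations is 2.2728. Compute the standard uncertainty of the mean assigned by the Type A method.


u_A = s / sqrt(n)
u_A = 2.2728 / sqrt(8)
u_A = 2.2728 / 2.8284271
u_A = 0.8036

0.8036


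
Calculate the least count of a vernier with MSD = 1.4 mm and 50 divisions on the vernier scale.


LC = MSD / n_div
= 1.4 / 50
= 0.0280

0.0280


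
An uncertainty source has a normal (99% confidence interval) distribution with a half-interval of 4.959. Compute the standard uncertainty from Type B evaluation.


u_B = half_width / 2.576
u_B = 4.959 / 2.576
u_B = 1.9251

1.9251


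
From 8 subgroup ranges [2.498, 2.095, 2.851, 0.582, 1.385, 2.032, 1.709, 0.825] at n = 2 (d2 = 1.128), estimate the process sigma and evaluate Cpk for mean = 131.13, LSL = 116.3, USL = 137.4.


R_bar = (2.498 + 2.095 + 2.851 + 0.582 + 1.385 + 2.032 + 1.709 + 0.825) / 8 = 1.747125
sigma = R_bar / d2 = 1.747125 / 1.128 = 1.5488697
Cp = (USL - LSL)/(6*sigma) = (137.4 - 116.3)/(6*1.5488697) = 2.2705
Cpu = (137.4 - 131.13)/(3*1.5488697) = 1.3494
Cpl = (131.13 - 116.3)/(3*1.5488697) = 3.1916
Cpk = min(Cpu, Cpl) = 1.3494

1.3494


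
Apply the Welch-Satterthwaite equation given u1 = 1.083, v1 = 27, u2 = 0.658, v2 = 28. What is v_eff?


uc = sqrt(u1^2 + u2^2) = sqrt(1.083^2 + 0.658^2) = 1.2672226
v_eff = uc^4 / (u1^4/v1 + u2^4/v2)
= 1.2672226^4 / (1.083^4/27 + 0.658^4/28)
= 2.5787642 / 0.057645611
v_eff = 44.7348

44.7348


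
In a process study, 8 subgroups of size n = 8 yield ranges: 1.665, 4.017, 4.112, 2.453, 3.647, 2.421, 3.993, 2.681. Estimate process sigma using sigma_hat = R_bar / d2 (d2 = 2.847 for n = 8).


R_bar = (1.665 + 4.017 + 4.112 + 2.453 + 3.647 + 2.421 + 3.993 + 2.681) / 8
R_bar = 24.989 / 8 = 3.123625
sigma_hat = R_bar / d2 = 3.123625 / 2.847 = 1.0972

1.0972


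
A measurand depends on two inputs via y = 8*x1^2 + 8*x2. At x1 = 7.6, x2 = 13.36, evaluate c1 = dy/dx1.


y = 8*x1^2 + 8*x2
dy/dx1 = 2*8*x1
Evaluate at x1 = 7.6: c1 = 16 * 7.6
c1 = 121.6000

121.6000


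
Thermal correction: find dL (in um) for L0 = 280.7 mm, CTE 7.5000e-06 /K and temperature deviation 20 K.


dL = L * alpha * dT
= 280.7 * 7.5000e-06 * 20
= 0.0421050 mm
dL_um = 0.0421050 * 1000 = 42.1050 um

42.1050


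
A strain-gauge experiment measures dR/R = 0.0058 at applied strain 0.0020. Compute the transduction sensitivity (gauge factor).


GF = (dR/R) / epsilon
= 0.0058 / 0.0020
= 2.9000

2.9000


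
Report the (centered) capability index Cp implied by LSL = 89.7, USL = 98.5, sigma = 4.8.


Cp = (USL - LSL) / (6 * sigma)
= (98.5 - 89.7) / (6 * 4.8)
= 8.8000 / 28.8000
= 0.3056

0.3056


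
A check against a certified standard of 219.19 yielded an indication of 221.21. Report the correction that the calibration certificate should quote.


Correction = standard - reading
= 219.19 - 221.21
= -2.0200

-2.0200


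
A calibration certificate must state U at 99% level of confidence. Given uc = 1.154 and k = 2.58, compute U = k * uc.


U = k * uc
U = 2.58 * 1.154
U = 2.9773

2.9773
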